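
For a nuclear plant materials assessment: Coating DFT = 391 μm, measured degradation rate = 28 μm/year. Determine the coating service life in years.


Service life = thickness / degradation rate
Life = 391 / 28 = 14.0 years

14.0 years


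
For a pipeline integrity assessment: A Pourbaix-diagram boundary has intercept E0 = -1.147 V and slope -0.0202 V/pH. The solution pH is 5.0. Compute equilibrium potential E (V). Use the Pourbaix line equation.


Apply the Pourbaix line equation: E = E0 + slope*pH
E = -1.147 + (-0.0202)*5.0 = -1.147 + (-0.101) = -1.248 V
Rounded to 4 decimal places: E = -1.2480 V

-1.2480 V


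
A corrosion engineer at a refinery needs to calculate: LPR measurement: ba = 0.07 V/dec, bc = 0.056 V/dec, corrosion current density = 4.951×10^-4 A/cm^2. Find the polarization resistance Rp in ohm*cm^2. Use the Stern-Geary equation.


Apply the Stern-Geary equation: Rp = ba*bc / (2.303*icorr*(ba+bc))
ba*bc = 0.07*0.056 = 0.00392
ba+bc = 0.126; 2.303*icorr*(ba+bc) = 2.303*4.951×10^-4*0.126 = 1.4366713×10^-4
Rp = 0.00392 / 1.4366713×10^-4 = 27.3 ohm*cm^2

27.3 ohm*cm^2


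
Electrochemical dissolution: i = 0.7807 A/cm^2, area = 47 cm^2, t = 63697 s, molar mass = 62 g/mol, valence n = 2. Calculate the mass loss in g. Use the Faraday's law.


Apply Faraday's law: m = i*A*t*M / (n*F)
Total charge passed Q = i*A*t = 0.7807*47*63697 = 2337227.6513 C
m = Q*M/(n*F) = 2337227.6513*62/(2*96485) = 750.936 g

750.936 g


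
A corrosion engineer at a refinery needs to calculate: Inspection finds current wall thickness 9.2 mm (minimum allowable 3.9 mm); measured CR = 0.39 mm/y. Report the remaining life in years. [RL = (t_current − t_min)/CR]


Apply the remaining-life relation: RL = (t_current − t_min) / CR
RL = (9.2 − 3.9) / 0.39 = 5.3 / 0.39 = 13.6 years

13.6 years


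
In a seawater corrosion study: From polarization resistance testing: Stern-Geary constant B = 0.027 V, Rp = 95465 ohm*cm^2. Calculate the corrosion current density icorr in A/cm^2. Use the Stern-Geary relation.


Apply the Stern-Geary relation: icorr = B / Rp
icorr = 0.027 / 95465 = 2.828×10^-7 A/cm^2

2.828×10^-7 A/cm^2


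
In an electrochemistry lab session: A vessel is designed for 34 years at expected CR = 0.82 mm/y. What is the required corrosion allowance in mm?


Corrosion allowance = CR × design life
CA = 0.82 * 34 = 27.88 mm

27.88 mm


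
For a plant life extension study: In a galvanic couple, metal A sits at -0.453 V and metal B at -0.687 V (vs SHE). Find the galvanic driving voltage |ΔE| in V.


Driving voltage is the absolute potential difference.
|ΔE| = |-0.453 − (-0.687)| = 0.234 V

0.234 V


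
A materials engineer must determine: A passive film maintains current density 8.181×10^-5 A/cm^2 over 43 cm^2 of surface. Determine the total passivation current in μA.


I = i_pass * A, then convert A → μA (×10^6)
I = 8.181×10^-5 * 43 * 10^6 = 3517.83 μA

3517.83 μA


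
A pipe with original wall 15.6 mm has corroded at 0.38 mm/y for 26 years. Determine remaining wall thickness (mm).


Remaining wall = original − CR × time
t = 15.6 − 0.38*26 = 15.6 − 9.88 = 5.72 mm

5.72 mm


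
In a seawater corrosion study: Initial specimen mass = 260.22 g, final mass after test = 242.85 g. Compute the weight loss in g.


Weight loss = initial − final
WL = 260.22 − 242.85 = 17.37 g

17.37 g


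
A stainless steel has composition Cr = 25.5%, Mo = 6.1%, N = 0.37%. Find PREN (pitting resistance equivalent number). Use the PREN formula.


Apply the PREN formula: PREN = Cr + 3.3*Mo + 16*N
PREN = 25.5 + 3.3*6.1 + 16*0.37
PREN = 25.5 + 20.13 + 5.92 = 51.55

51.55


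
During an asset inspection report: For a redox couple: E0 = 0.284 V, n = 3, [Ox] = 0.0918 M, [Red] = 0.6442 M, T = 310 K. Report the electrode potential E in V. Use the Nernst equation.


Apply the Nernst equation: E = E0 + (RT/nF)*ln([Ox]/[Red])
Step 1: RT/nF = 8.314*310/(3*96485) = 0.00890411 V
Step 2: [Ox]/[Red] = 0.0918/0.6442 = 0.142502
Step 3: ln(0.142502) = -1.948399
Step 4: correction = 0.00890411 * -1.948399 = -0.0173 V
E = 0.284 + -0.0173 = 0.2667 V

0.2667 V


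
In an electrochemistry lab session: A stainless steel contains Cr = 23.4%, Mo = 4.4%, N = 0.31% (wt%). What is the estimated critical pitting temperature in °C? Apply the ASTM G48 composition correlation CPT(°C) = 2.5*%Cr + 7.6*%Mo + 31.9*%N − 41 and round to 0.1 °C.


Apply the ASTM G48 empirical CPT estimate: CPT(°C) = 2.5*%Cr + 7.6*%Mo + 31.9*%N − 41
2.5*23.4 = 58.5; 7.6*4.4 = 33.44; 31.9*0.31 = 9.889
CPT = 58.5 + 33.44 + 9.889 − 41 = 60.829 °C
Rounded to 0.1 °C: CPT ≈ 60.8 °C

60.8 °C


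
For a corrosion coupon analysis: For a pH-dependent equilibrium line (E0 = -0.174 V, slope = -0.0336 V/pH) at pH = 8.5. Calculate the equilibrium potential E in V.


Apply the Pourbaix line equation: E = E0 + slope*pH
E = -0.174 + (-0.0336)*8.5 = -0.174 + (-0.2856) = -0.4596 V
Rounded to 4 decimal places: E = -0.4596 V

-0.4596 V


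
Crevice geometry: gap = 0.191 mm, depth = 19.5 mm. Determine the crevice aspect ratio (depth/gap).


Aspect ratio = depth / gap
Ratio = 19.5 / 0.191 = 102.1

102.1


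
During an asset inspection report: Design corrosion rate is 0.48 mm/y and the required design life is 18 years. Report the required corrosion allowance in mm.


Corrosion allowance = CR × design life
CA = 0.48 * 18 = 8.64 mm

8.64 mm


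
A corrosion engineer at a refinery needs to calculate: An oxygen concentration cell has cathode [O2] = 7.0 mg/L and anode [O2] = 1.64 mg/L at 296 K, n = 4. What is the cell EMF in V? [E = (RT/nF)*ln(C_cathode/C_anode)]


Apply the Nernst concentration-cell relation: E = (RT/nF)*ln(C_cathode/C_anode)
RT/nF = 8.314*296/(4*96485) = 0.00637649 V
ln(7.0/1.64) = 1.45121
E = 0.00637649 * 1.45121 = 0.00925 V

0.00925 V


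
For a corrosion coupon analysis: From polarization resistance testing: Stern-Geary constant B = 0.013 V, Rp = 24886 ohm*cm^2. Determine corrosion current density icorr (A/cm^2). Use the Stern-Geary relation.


Apply the Stern-Geary relation: icorr = B / Rp
icorr = 0.013 / 24886 = 5.224×10^-7 A/cm^2

5.224×10^-7 A/cm^2


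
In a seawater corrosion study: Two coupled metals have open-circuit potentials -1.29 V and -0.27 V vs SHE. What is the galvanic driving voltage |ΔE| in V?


Driving voltage is the absolute potential difference.
|ΔE| = |-1.29 − (-0.27)| = 1.02 V

1.02 V


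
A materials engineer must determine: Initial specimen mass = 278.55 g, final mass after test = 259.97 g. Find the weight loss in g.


Weight loss = initial − final
WL = 278.55 − 259.97 = 18.58 g

18.58 g


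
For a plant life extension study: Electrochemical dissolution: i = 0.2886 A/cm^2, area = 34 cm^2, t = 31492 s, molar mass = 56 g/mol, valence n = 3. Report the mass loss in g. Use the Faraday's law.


Apply Faraday's law: m = i*A*t*M / (n*F)
Total charge passed Q = i*A*t = 0.2886*34*31492 = 309012.1008 C
m = Q*M/(n*F) = 309012.1008*56/(3*96485) = 59.784 g

59.784 g


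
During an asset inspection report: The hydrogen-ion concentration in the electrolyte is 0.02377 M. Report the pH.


pH = −log10[H+]
pH = −log10(0.02377) = 1.62

1.62


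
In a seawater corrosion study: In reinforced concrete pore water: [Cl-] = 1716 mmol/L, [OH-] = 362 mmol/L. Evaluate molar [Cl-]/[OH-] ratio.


Threshold parameter = [Cl-] / [OH-] (molar basis; both in mmol/L, so units cancel)
Ratio = 1716 / 362 = 4.74

4.74


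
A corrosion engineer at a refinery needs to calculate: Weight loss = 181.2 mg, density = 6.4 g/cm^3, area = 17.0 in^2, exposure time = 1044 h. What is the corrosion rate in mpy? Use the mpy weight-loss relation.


Apply the mpy weight-loss relation: CR = 534 * W / (D * A * T)
Numerator: 534 * 181.2 = 96760.8
Denominator: 6.4 * 17.0 * 1044 = 113587.2
CR = 96760.8 / 113587.2 = 0.852 mpy

0.852 mpy


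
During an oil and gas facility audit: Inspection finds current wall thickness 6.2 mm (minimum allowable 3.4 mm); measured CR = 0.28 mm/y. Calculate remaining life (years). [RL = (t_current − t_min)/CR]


Apply the remaining-life relation: RL = (t_current − t_min) / CR
RL = (6.2 − 3.4) / 0.28 = 2.8 / 0.28 = 10.0 years

10.0 years


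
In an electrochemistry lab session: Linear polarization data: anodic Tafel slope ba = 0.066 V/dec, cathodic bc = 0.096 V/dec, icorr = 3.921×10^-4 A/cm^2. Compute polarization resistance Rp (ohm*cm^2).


Apply the Stern-Geary equation: Rp = ba*bc / (2.303*icorr*(ba+bc))
ba*bc = 0.066*0.096 = 0.006336
ba+bc = 0.162; 2.303*icorr*(ba+bc) = 2.303*3.921×10^-4*0.162 = 1.4628702×10^-4
Rp = 0.006336 / 1.4628702×10^-4 = 43.3 ohm*cm^2

43.3 ohm*cm^2


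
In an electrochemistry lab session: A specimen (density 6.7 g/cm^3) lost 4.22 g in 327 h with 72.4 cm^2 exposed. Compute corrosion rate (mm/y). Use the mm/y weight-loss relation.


Apply the mm/y weight-loss relation: CR = 87600 * W / (D * A * T)
Numerator: 87600 * 4.22 = 369672.0
Denominator: 6.7 * 72.4 * 327 = 158621.16
CR = 369672.0 / 158621.16 = 2.33053 mm/y

2.33053 mm/y


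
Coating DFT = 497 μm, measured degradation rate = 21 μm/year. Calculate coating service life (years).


Service life = thickness / degradation rate
Life = 497 / 21 = 23.7 years

23.7 years


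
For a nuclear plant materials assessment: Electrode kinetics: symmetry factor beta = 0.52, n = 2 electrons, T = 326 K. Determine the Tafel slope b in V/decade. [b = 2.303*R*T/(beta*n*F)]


Apply the Tafel slope relation: b = 2.303*R*T/(beta*n*F)
Numerator: 2.303 * 8.314 * 326 = 6241.97
Denominator: 0.52 * 2 * 96485 = 100344.4
b = 6241.97 / 100344.4 = 0.0622 V/decade

0.0622 V/decade


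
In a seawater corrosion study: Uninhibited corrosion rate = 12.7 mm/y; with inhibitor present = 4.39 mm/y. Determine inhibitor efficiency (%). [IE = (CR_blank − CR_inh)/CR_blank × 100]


Apply the inhibitor-efficiency definition: IE = (CR_blank − CR_inh)/CR_blank × 100
IE = (12.7 − 4.39) / 12.7 × 100
IE = 8.31 / 12.7 × 100 = 65.4 %

65.4 %


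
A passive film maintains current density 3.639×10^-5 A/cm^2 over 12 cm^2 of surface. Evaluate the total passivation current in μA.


I = i_pass * A, then convert A → μA (×10^6)
I = 3.639×10^-5 * 12 * 10^6 = 436.68 μA

436.68 μA


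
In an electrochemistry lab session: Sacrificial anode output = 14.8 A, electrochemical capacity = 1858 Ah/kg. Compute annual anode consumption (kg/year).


Annual consumption = current * hours per year / capacity
Rate = 14.8 * 8760 / 1858 = 69.8 kg/year

69.8 kg/year


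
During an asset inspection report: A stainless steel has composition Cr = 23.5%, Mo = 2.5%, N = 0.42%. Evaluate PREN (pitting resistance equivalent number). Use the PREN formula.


Apply the PREN formula: PREN = Cr + 3.3*Mo + 16*N
PREN = 23.5 + 3.3*2.5 + 16*0.42
PREN = 23.5 + 8.25 + 6.72 = 38.47

38.47


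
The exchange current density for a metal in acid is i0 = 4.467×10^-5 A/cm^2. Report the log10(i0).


i0 = 4.467×10^-5 A/cm^2
log10(i0) = -4.35

-4.35


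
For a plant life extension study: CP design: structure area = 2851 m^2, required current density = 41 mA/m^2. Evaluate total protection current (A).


I = area * current density, then convert mA → A (÷1000)
I = 2851 * 41 / 1000 = 116.89 A

116.89 A


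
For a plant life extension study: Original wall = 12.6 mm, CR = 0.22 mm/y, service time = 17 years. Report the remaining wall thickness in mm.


Remaining wall = original − CR × time
t = 12.6 − 0.22*17 = 12.6 − 3.74 = 8.86 mm

8.86 mm


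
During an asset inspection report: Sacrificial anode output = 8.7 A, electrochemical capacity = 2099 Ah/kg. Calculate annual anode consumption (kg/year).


Annual consumption = current * hours per year / capacity
Rate = 8.7 * 8760 / 2099 = 36.3 kg/year

36.3 kg/year


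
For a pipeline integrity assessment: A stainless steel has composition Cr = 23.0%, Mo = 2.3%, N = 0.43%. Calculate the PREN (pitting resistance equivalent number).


Apply the PREN formula: PREN = Cr + 3.3*Mo + 16*N
PREN = 23.0 + 3.3*2.3 + 16*0.43
PREN = 23.0 + 7.59 + 6.88 = 37.47

37.47


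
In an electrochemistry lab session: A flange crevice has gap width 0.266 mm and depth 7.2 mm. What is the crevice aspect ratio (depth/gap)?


Aspect ratio = depth / gap
Ratio = 7.2 / 0.266 = 27.1

27.1


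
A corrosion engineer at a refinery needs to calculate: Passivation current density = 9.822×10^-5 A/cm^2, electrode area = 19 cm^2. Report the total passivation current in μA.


I = i_pass * A, then convert A → μA (×10^6)
I = 9.822×10^-5 * 19 * 10^6 = 1866.18 μA

1866.18 μA


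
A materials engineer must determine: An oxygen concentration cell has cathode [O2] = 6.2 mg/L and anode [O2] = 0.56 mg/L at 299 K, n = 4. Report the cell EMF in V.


Apply the Nernst concentration-cell relation: E = (RT/nF)*ln(C_cathode/C_anode)
RT/nF = 8.314*299/(4*96485) = 0.00644112 V
ln(6.2/0.56) = 2.40437
E = 0.00644112 * 2.40437 = 0.01549 V

0.01549 V


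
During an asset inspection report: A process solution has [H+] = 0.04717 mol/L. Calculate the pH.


pH = −log10[H+]
pH = −log10(0.04717) = 1.33

1.33


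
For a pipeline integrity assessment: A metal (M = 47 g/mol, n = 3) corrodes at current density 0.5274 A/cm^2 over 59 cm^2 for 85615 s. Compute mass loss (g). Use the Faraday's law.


Apply Faraday's law: m = i*A*t*M / (n*F)
Total charge passed Q = i*A*t = 0.5274*59*85615 = 2664047.709 C
m = Q*M/(n*F) = 2664047.709*47/(3*96485) = 432.5724 g

432.5724 g


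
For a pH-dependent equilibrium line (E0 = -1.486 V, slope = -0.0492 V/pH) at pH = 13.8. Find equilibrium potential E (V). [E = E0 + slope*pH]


Apply the Pourbaix line equation: E = E0 + slope*pH
E = -1.486 + (-0.0492)*13.8 = -1.486 + (-0.67896) = -2.16496 V
Rounded to 4 decimal places: E = -2.1650 V

-2.1650 V


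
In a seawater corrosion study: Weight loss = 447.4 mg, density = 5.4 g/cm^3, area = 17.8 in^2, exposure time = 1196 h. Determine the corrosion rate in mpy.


Apply the mpy weight-loss relation: CR = 534 * W / (D * A * T)
Numerator: 534 * 447.4 = 238911.6
Denominator: 5.4 * 17.8 * 1196 = 114959.52
CR = 238911.6 / 114959.52 = 2.0782 mpy

2.0782 mpy


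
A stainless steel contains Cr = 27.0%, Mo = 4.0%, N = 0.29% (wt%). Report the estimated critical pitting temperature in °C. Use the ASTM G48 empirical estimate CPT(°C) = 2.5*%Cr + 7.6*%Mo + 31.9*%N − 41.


Apply the ASTM G48 empirical CPT estimate: CPT(°C) = 2.5*%Cr + 7.6*%Mo + 31.9*%N − 41
2.5*27.0 = 67.5; 7.6*4.0 = 30.4; 31.9*0.29 = 9.251
CPT = 67.5 + 30.4 + 9.251 − 41 = 66.151 °C
Rounded to 0.1 °C: CPT ≈ 66.2 °C

66.2 °C


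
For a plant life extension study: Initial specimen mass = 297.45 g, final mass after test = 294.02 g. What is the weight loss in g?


Weight loss = initial − final
WL = 297.45 − 294.02 = 3.43 g

3.43 g


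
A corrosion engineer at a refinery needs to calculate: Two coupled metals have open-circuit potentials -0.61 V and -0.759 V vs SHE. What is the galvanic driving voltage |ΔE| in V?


Driving voltage is the absolute potential difference.
|ΔE| = |-0.61 − (-0.759)| = 0.149 V

0.149 V


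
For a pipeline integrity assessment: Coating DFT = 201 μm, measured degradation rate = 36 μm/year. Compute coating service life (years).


Service life = thickness / degradation rate
Life = 201 / 36 = 5.6 years

5.6 years


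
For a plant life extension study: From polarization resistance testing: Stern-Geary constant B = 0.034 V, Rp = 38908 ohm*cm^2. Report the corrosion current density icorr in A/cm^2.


Apply the Stern-Geary relation: icorr = B / Rp
icorr = 0.034 / 38908 = 8.739×10^-7 A/cm^2

8.739×10^-7 A/cm^2


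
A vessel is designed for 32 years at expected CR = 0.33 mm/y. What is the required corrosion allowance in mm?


Corrosion allowance = CR × design life
CA = 0.33 * 32 = 10.56 mm

10.56 mm


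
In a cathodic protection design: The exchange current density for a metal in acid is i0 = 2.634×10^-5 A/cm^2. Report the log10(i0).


i0 = 2.634×10^-5 A/cm^2
log10(i0) = -4.579

-4.579


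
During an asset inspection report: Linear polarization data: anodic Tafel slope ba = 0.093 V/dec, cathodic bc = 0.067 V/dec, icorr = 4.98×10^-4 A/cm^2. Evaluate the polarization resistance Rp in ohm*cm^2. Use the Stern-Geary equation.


Apply the Stern-Geary equation: Rp = ba*bc / (2.303*icorr*(ba+bc))
ba*bc = 0.093*0.067 = 0.006231
ba+bc = 0.16; 2.303*icorr*(ba+bc) = 2.303*4.98×10^-4*0.16 = 1.8350304×10^-4
Rp = 0.006231 / 1.8350304×10^-4 = 33.96 ohm*cm^2

33.96 ohm*cm^2


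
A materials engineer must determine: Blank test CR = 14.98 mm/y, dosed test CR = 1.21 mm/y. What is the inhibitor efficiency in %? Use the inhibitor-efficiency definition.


Apply the inhibitor-efficiency definition: IE = (CR_blank − CR_inh)/CR_blank × 100
IE = (14.98 − 1.21) / 14.98 × 100
IE = 13.77 / 14.98 × 100 = 91.9 %

91.9 %


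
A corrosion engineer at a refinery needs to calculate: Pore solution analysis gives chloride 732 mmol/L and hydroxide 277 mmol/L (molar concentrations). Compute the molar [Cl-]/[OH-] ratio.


Threshold parameter = [Cl-] / [OH-] (molar basis; both in mmol/L, so units cancel)
Ratio = 732 / 277 = 2.64

2.64


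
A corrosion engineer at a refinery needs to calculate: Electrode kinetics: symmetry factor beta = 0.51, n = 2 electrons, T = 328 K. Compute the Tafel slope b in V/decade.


Apply the Tafel slope relation: b = 2.303*R*T/(beta*n*F)
Numerator: 2.303 * 8.314 * 328 = 6280.26
Denominator: 0.51 * 2 * 96485 = 98414.7
b = 6280.26 / 98414.7 = 0.0638 V/decade

0.0638 V/decade


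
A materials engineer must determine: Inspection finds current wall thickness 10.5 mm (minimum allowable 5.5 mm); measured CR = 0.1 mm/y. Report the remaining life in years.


Apply the remaining-life relation: RL = (t_current − t_min) / CR
RL = (10.5 − 5.5) / 0.1 = 5.0 / 0.1 = 50.0 years

50.0 years


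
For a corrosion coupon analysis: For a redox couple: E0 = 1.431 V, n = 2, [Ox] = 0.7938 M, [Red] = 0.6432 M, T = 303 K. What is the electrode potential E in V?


Apply the Nernst equation: E = E0 + (RT/nF)*ln([Ox]/[Red])
Step 1: RT/nF = 8.314*303/(2*96485) = 0.01305458 V
Step 2: [Ox]/[Red] = 0.7938/0.6432 = 1.234142
Step 3: ln(1.234142) = 0.210376
Step 4: correction = 0.01305458 * 0.210376 = 0.0027 V
E = 1.431 + 0.0027 = 1.4337 V

1.4337 V


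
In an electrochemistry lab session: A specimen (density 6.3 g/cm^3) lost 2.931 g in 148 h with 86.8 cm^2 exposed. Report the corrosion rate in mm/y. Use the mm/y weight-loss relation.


Apply the mm/y weight-loss relation: CR = 87600 * W / (D * A * T)
Numerator: 87600 * 2.931 = 256755.6
Denominator: 6.3 * 86.8 * 148 = 80932.32
CR = 256755.6 / 80932.32 = 3.17247 mm/y

3.17247 mm/y


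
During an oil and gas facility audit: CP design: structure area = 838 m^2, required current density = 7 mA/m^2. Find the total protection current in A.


I = area * current density, then convert mA → A (÷1000)
I = 838 * 7 / 1000 = 5.87 A

5.87 A


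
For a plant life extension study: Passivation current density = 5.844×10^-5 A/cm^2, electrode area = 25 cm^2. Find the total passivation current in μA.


I = i_pass * A, then convert A → μA (×10^6)
I = 5.844×10^-5 * 25 * 10^6 = 1461.0 μA

1461.0 μA


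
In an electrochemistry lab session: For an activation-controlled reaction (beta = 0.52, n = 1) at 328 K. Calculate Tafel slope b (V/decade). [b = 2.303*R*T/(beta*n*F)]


Apply the Tafel slope relation: b = 2.303*R*T/(beta*n*F)
Numerator: 2.303 * 8.314 * 328 = 6280.26
Denominator: 0.52 * 1 * 96485 = 50172.2
b = 6280.26 / 50172.2 = 0.125 V/decade

0.125 V/decade


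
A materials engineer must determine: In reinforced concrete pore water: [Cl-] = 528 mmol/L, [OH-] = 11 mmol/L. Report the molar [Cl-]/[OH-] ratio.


Threshold parameter = [Cl-] / [OH-] (molar basis; both in mmol/L, so units cancel)
Ratio = 528 / 11 = 48.0

48.0


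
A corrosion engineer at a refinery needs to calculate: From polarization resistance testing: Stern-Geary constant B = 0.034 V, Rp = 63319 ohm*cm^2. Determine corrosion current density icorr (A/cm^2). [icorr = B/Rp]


Apply the Stern-Geary relation: icorr = B / Rp
icorr = 0.034 / 63319 = 5.37×10^-7 A/cm^2

5.37×10^-7 A/cm^2


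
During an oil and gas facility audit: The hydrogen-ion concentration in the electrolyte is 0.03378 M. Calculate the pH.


pH = −log10[H+]
pH = −log10(0.03378) = 1.47

1.47


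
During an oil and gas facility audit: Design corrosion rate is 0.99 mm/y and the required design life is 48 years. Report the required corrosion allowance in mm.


Corrosion allowance = CR × design life
CA = 0.99 * 48 = 47.52 mm

47.52 mm


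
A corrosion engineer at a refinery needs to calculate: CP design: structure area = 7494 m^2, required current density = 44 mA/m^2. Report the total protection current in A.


I = area * current density, then convert mA → A (÷1000)
I = 7494 * 44 / 1000 = 329.74 A

329.74 A


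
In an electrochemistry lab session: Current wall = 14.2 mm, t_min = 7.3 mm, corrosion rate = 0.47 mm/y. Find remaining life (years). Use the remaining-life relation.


Apply the remaining-life relation: RL = (t_current − t_min) / CR
RL = (14.2 − 7.3) / 0.47 = 6.9 / 0.47 = 14.7 years

14.7 years


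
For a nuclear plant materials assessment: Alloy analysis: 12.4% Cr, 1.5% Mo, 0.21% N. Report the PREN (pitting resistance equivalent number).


Apply the PREN formula: PREN = Cr + 3.3*Mo + 16*N
PREN = 12.4 + 3.3*1.5 + 16*0.21
PREN = 12.4 + 4.95 + 3.36 = 20.71

20.71


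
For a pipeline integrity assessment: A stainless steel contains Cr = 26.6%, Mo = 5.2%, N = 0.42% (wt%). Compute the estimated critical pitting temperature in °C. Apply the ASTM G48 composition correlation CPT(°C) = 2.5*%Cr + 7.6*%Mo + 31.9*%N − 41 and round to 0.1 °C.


Apply the ASTM G48 empirical CPT estimate: CPT(°C) = 2.5*%Cr + 7.6*%Mo + 31.9*%N − 41
2.5*26.6 = 66.5; 7.6*5.2 = 39.52; 31.9*0.42 = 13.398
CPT = 66.5 + 39.52 + 13.398 − 41 = 78.418 °C
Rounded to 0.1 °C: CPT ≈ 78.4 °C

78.4 °C


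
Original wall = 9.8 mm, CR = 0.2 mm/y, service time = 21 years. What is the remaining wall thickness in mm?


Remaining wall = original − CR × time
t = 9.8 − 0.2*21 = 9.8 − 4.2 = 5.6 mm

5.6 mm


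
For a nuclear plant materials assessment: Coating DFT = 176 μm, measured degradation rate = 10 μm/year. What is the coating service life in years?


Service life = thickness / degradation rate
Life = 176 / 10 = 17.6 years

17.6 years


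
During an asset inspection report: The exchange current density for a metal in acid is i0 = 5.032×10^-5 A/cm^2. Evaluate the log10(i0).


i0 = 5.032×10^-5 A/cm^2
log10(i0) = -4.298

-4.298


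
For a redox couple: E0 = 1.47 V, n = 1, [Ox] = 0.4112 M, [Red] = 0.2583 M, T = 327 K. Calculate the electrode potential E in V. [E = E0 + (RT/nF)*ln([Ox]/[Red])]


Apply the Nernst equation: E = E0 + (RT/nF)*ln([Ox]/[Red])
Step 1: RT/nF = 8.314*327/(1*96485) = 0.02817721 V
Step 2: [Ox]/[Red] = 0.4112/0.2583 = 1.591947
Step 3: ln(1.591947) = 0.464958
Step 4: correction = 0.02817721 * 0.464958 = 0.013 V
E = 1.47 + 0.013 = 1.483 V

1.483 V


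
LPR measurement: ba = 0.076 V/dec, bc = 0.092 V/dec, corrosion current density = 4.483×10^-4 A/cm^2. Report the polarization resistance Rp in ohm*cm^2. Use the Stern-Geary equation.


Apply the Stern-Geary equation: Rp = ba*bc / (2.303*icorr*(ba+bc))
ba*bc = 0.076*0.092 = 0.006992
ba+bc = 0.168; 2.303*icorr*(ba+bc) = 2.303*4.483×10^-4*0.168 = 1.7344906×10^-4
Rp = 0.006992 / 1.7344906×10^-4 = 40.31 ohm*cm^2

40.31 ohm*cm^2


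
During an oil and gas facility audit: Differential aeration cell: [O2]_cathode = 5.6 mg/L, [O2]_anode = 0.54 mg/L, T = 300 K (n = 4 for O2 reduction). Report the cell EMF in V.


Apply the Nernst concentration-cell relation: E = (RT/nF)*ln(C_cathode/C_anode)
RT/nF = 8.314*300/(4*96485) = 0.00646266 V
ln(5.6/0.54) = 2.33895
E = 0.00646266 * 2.33895 = 0.01512 V

0.01512 V


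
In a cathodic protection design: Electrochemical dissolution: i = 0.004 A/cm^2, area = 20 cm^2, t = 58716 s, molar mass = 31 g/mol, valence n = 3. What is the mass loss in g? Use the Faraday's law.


Apply Faraday's law: m = i*A*t*M / (n*F)
Total charge passed Q = i*A*t = 0.004*20*58716 = 4697.28 C
m = Q*M/(n*F) = 4697.28*31/(3*96485) = 0.503 g

0.503 g


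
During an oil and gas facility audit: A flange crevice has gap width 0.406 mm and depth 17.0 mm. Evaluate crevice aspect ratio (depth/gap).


Aspect ratio = depth / gap
Ratio = 17.0 / 0.406 = 41.9

41.9


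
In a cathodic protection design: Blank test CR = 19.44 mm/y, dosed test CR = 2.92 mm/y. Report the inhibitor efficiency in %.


Apply the inhibitor-efficiency definition: IE = (CR_blank − CR_inh)/CR_blank × 100
IE = (19.44 − 2.92) / 19.44 × 100
IE = 16.52 / 19.44 × 100 = 85.0 %

85.0 %


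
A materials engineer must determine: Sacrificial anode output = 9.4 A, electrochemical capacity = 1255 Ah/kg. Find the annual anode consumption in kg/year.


Annual consumption = current * hours per year / capacity
Rate = 9.4 * 8760 / 1255 = 65.6 kg/year

65.6 kg/year


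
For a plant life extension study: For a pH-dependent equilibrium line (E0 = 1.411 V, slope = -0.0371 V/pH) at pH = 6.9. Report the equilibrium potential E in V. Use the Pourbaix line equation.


Apply the Pourbaix line equation: E = E0 + slope*pH
E = 1.411 + (-0.0371)*6.9 = 1.411 + (-0.25599) = 1.15501 V
Rounded to 3 decimal places: E = 1.155 V

1.155 V


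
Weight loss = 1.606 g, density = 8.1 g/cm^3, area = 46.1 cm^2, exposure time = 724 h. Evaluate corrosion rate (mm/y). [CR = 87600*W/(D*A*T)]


Apply the mm/y weight-loss relation: CR = 87600 * W / (D * A * T)
Numerator: 87600 * 1.606 = 140685.6
Denominator: 8.1 * 46.1 * 724 = 270348.84
CR = 140685.6 / 270348.84 = 0.52039 mm/y

0.52039 mm/y


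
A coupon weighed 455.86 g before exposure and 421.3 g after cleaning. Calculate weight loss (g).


Weight loss = initial − final
WL = 455.86 − 421.3 = 34.56 g

34.56 g


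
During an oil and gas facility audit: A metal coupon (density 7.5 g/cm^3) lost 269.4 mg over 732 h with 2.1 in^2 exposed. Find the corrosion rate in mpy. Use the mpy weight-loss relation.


Apply the mpy weight-loss relation: CR = 534 * W / (D * A * T)
Numerator: 534 * 269.4 = 143859.6
Denominator: 7.5 * 2.1 * 732 = 11529.0
CR = 143859.6 / 11529.0 = 12.478 mpy

12.478 mpy


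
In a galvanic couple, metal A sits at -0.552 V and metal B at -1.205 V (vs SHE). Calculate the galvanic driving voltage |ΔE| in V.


Driving voltage is the absolute potential difference.
|ΔE| = |-0.552 − (-1.205)| = 0.653 V

0.653 V


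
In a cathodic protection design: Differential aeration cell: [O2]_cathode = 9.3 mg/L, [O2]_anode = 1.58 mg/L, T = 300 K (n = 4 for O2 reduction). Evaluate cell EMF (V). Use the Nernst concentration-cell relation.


Apply the Nernst concentration-cell relation: E = (RT/nF)*ln(C_cathode/C_anode)
RT/nF = 8.314*300/(4*96485) = 0.00646266 V
ln(9.3/1.58) = 1.77259
E = 0.00646266 * 1.77259 = 0.01146 V

0.01146 V


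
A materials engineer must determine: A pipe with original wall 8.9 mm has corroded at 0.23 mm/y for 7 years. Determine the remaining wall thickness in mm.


Remaining wall = original − CR × time
t = 8.9 − 0.23*7 = 8.9 − 1.61 = 7.29 mm

7.29 mm


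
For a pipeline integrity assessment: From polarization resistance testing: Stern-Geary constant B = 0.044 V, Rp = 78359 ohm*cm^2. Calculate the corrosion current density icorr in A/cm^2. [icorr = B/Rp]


Apply the Stern-Geary relation: icorr = B / Rp
icorr = 0.044 / 78359 = 5.615×10^-7 A/cm^2

5.615×10^-7 A/cm^2


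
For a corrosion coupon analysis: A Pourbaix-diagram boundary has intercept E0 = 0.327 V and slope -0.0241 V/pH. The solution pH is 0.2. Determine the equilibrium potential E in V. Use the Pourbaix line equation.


Apply the Pourbaix line equation: E = E0 + slope*pH
E = 0.327 + (-0.0241)*0.2 = 0.327 + (-0.00482) = 0.32218 V
Rounded to 3 decimal places: E = 0.322 V

0.322 V


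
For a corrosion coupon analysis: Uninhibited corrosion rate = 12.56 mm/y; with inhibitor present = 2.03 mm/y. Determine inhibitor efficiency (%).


Apply the inhibitor-efficiency definition: IE = (CR_blank − CR_inh)/CR_blank × 100
IE = (12.56 − 2.03) / 12.56 × 100
IE = 10.53 / 12.56 × 100 = 83.8 %

83.8 %


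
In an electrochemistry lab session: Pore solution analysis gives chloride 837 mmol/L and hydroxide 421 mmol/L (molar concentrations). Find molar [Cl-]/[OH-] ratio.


Threshold parameter = [Cl-] / [OH-] (molar basis; both in mmol/L, so units cancel)
Ratio = 837 / 421 = 1.99

1.99


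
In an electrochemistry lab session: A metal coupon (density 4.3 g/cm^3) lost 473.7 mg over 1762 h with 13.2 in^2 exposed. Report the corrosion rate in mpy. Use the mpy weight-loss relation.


Apply the mpy weight-loss relation: CR = 534 * W / (D * A * T)
Numerator: 534 * 473.7 = 252955.8
Denominator: 4.3 * 13.2 * 1762 = 100011.12
CR = 252955.8 / 100011.12 = 2.529 mpy

2.529 mpy


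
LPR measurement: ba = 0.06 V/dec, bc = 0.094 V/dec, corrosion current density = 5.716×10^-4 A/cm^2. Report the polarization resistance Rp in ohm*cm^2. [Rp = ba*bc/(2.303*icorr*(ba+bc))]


Apply the Stern-Geary equation: Rp = ba*bc / (2.303*icorr*(ba+bc))
ba*bc = 0.06*0.094 = 0.00564
ba+bc = 0.154; 2.303*icorr*(ba+bc) = 2.303*5.716×10^-4*0.154 = 2.027248×10^-4
Rp = 0.00564 / 2.027248×10^-4 = 27.82 ohm*cm^2

27.82 ohm*cm^2


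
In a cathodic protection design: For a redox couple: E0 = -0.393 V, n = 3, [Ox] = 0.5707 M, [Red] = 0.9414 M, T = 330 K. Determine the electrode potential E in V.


Apply the Nernst equation: E = E0 + (RT/nF)*ln([Ox]/[Red])
Step 1: RT/nF = 8.314*330/(3*96485) = 0.00947857 V
Step 2: [Ox]/[Red] = 0.5707/0.9414 = 0.606225
Step 3: ln(0.606225) = -0.500504
Step 4: correction = 0.00947857 * -0.500504 = -0.005 V
E = -0.393 + -0.005 = -0.398 V

-0.398 V


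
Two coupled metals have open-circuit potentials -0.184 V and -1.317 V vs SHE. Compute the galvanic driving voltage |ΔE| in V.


Driving voltage is the absolute potential difference.
|ΔE| = |-0.184 − (-1.317)| = 1.133 V

1.133 V


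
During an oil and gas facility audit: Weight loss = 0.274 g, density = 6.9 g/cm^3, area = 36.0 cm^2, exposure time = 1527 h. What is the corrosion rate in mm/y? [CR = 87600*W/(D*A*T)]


Apply the mm/y weight-loss relation: CR = 87600 * W / (D * A * T)
Numerator: 87600 * 0.274 = 24002.4
Denominator: 6.9 * 36.0 * 1527 = 379306.8
CR = 24002.4 / 379306.8 = 0.0633 mm/y

0.0633 mm/y


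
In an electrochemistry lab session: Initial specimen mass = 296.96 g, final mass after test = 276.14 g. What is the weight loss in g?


Weight loss = initial − final
WL = 296.96 − 276.14 = 20.82 g

20.82 g


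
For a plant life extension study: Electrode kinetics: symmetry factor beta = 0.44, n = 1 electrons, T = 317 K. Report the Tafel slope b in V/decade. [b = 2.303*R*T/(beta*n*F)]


Apply the Tafel slope relation: b = 2.303*R*T/(beta*n*F)
Numerator: 2.303 * 8.314 * 317 = 6069.64
Denominator: 0.44 * 1 * 96485 = 42453.4
b = 6069.64 / 42453.4 = 0.143 V/decade

0.143 V/decade


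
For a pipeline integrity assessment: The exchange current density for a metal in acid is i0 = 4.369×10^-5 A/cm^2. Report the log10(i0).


i0 = 4.369×10^-5 A/cm^2
log10(i0) = -4.36

-4.36


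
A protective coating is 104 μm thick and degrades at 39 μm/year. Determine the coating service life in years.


Service life = thickness / degradation rate
Life = 104 / 39 = 2.7 years

2.7 years


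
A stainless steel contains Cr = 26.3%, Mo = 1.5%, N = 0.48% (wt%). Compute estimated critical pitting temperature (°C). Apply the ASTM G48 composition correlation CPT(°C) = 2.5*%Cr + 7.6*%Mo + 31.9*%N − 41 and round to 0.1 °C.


Apply the ASTM G48 empirical CPT estimate: CPT(°C) = 2.5*%Cr + 7.6*%Mo + 31.9*%N − 41
2.5*26.3 = 65.75; 7.6*1.5 = 11.4; 31.9*0.48 = 15.312
CPT = 65.75 + 11.4 + 15.312 − 41 = 51.462 °C
Rounded to 0.1 °C: CPT ≈ 51.5 °C

51.5 °C


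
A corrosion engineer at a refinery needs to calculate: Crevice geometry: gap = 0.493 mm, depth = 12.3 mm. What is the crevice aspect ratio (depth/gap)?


Aspect ratio = depth / gap
Ratio = 12.3 / 0.493 = 24.9

24.9


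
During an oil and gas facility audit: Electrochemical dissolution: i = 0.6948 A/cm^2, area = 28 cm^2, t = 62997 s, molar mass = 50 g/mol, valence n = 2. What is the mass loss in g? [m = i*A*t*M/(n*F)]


Apply Faraday's law: m = i*A*t*M / (n*F)
Total charge passed Q = i*A*t = 0.6948*28*62997 = 1225568.8368 C
m = Q*M/(n*F) = 1225568.8368*50/(2*96485) = 317.5542 g

317.5542 g


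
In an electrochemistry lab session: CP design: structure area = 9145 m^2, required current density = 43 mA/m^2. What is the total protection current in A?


I = area * current density, then convert mA → A (÷1000)
I = 9145 * 43 / 1000 = 393.24 A

393.24 A


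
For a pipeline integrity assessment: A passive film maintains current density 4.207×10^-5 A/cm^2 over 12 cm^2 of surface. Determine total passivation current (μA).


I = i_pass * A, then convert A → μA (×10^6)
I = 4.207×10^-5 * 12 * 10^6 = 504.84 μA

504.84 μA


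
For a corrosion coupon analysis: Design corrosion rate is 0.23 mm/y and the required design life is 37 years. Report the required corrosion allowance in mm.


Corrosion allowance = CR × design life
CA = 0.23 * 37 = 8.51 mm

8.51 mm


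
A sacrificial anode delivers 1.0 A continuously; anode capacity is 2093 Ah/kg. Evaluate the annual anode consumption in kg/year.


Annual consumption = current * hours per year / capacity
Rate = 1.0 * 8760 / 2093 = 4.2 kg/year

4.2 kg/year


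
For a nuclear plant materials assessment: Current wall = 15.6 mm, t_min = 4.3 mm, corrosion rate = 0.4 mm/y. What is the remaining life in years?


Apply the remaining-life relation: RL = (t_current − t_min) / CR
RL = (15.6 − 4.3) / 0.4 = 11.3 / 0.4 = 28.3 years

28.3 years


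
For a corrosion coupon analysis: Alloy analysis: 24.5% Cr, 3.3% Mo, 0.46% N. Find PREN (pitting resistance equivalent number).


Apply the PREN formula: PREN = Cr + 3.3*Mo + 16*N
PREN = 24.5 + 3.3*3.3 + 16*0.46
PREN = 24.5 + 10.89 + 7.36 = 42.75

42.75


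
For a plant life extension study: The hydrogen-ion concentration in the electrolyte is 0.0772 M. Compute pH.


pH = −log10[H+]
pH = −log10(0.0772) = 1.11

1.11


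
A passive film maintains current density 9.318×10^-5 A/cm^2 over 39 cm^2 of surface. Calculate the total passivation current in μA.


I = i_pass * A, then convert A → μA (×10^6)
I = 9.318×10^-5 * 39 * 10^6 = 3634.02 μA

3634.02 μA


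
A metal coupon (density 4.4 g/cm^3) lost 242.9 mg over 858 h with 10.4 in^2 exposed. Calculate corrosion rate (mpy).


Apply the mpy weight-loss relation: CR = 534 * W / (D * A * T)
Numerator: 534 * 242.9 = 129708.6
Denominator: 4.4 * 10.4 * 858 = 39262.08
CR = 129708.6 / 39262.08 = 3.30366 mpy

3.30366 mpy


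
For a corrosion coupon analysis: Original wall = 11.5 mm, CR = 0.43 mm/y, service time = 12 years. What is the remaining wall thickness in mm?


Remaining wall = original − CR × time
t = 11.5 − 0.43*12 = 11.5 − 5.16 = 6.34 mm

6.34 mm


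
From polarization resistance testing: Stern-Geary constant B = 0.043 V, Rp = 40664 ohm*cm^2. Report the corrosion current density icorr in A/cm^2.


Apply the Stern-Geary relation: icorr = B / Rp
icorr = 0.043 / 40664 = 1.057×10^-6 A/cm^2

1.057×10^-6 A/cm^2


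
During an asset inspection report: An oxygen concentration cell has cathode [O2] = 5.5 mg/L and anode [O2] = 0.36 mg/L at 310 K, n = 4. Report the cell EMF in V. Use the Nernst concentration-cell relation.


Apply the Nernst concentration-cell relation: E = (RT/nF)*ln(C_cathode/C_anode)
RT/nF = 8.314*310/(4*96485) = 0.00667808 V
ln(5.5/0.36) = 2.7264
E = 0.00667808 * 2.7264 = 0.01821 V

0.01821 V


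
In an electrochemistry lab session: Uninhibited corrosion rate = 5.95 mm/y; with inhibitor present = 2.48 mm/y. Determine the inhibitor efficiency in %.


Apply the inhibitor-efficiency definition: IE = (CR_blank − CR_inh)/CR_blank × 100
IE = (5.95 − 2.48) / 5.95 × 100
IE = 3.47 / 5.95 × 100 = 58.3 %

58.3 %


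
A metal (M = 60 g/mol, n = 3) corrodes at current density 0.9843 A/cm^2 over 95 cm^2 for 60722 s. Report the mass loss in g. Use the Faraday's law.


Apply Faraday's law: m = i*A*t*M / (n*F)
Total charge passed Q = i*A*t = 0.9843*95*60722 = 5678023.137 C
m = Q*M/(n*F) = 5678023.137*60/(3*96485) = 1176.97531 g

1176.97531 g


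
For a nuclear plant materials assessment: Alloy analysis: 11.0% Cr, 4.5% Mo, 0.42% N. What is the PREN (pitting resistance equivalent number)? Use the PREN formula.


Apply the PREN formula: PREN = Cr + 3.3*Mo + 16*N
PREN = 11.0 + 3.3*4.5 + 16*0.42
PREN = 11.0 + 14.85 + 6.72 = 32.57

32.57


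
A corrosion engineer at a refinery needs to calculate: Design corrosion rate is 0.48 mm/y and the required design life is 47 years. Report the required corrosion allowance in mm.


Corrosion allowance = CR × design life
CA = 0.48 * 47 = 22.56 mm

22.56 mm


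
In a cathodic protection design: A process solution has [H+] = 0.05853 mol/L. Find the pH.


pH = −log10[H+]
pH = −log10(0.05853) = 1.23

1.23


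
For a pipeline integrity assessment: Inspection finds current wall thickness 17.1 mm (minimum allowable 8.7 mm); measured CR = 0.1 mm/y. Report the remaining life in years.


Apply the remaining-life relation: RL = (t_current − t_min) / CR
RL = (17.1 − 8.7) / 0.1 = 8.4 / 0.1 = 84.0 years

84.0 years


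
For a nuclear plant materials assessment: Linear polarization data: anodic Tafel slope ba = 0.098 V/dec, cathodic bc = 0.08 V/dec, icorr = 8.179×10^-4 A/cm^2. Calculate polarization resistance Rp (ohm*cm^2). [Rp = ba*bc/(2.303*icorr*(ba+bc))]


Apply the Stern-Geary equation: Rp = ba*bc / (2.303*icorr*(ba+bc))
ba*bc = 0.098*0.08 = 0.00784
ba+bc = 0.178; 2.303*icorr*(ba+bc) = 2.303*8.179×10^-4*0.178 = 3.3528502×10^-4
Rp = 0.00784 / 3.3528502×10^-4 = 23.4 ohm*cm^2

23.4 ohm*cm^2


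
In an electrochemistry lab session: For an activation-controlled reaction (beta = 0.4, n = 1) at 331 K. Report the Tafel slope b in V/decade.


Apply the Tafel slope relation: b = 2.303*R*T/(beta*n*F)
Numerator: 2.303 * 8.314 * 331 = 6337.7
Denominator: 0.4 * 1 * 96485 = 38594.0
b = 6337.7 / 38594.0 = 0.1642 V/decade

0.1642 V/decade


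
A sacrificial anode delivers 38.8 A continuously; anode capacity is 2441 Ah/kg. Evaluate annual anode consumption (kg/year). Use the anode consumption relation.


Annual consumption = current * hours per year / capacity
Rate = 38.8 * 8760 / 2441 = 139.2 kg/year

139.2 kg/year


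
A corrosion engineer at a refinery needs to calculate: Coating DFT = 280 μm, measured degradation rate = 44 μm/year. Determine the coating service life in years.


Service life = thickness / degradation rate
Life = 280 / 44 = 6.4 years

6.4 years


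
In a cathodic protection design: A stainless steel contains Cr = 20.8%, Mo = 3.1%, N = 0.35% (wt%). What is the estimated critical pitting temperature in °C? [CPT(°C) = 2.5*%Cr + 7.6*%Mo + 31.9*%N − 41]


Apply the ASTM G48 empirical CPT estimate: CPT(°C) = 2.5*%Cr + 7.6*%Mo + 31.9*%N − 41
2.5*20.8 = 52; 7.6*3.1 = 23.56; 31.9*0.35 = 11.165
CPT = 52 + 23.56 + 11.165 − 41 = 45.725 °C
Rounded to 0.1 °C: CPT ≈ 45.7 °C

45.7 °C


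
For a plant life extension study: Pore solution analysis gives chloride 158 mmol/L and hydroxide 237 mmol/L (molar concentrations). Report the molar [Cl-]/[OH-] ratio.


Threshold parameter = [Cl-] / [OH-] (molar basis; both in mmol/L, so units cancel)
Ratio = 158 / 237 = 0.67

0.67
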